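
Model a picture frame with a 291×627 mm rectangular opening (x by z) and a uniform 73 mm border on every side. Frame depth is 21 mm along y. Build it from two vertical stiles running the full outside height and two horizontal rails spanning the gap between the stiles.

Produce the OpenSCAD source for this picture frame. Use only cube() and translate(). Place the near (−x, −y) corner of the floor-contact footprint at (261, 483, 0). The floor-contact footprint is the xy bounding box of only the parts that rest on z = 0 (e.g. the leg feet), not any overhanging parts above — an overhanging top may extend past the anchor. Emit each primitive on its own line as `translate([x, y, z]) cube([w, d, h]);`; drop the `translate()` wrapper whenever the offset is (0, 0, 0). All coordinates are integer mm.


translate([261, 483, 0]) cube([73, 21, 773]);
translate([625, 483, 0]) cube([73, 21, 773]);
translate([334, 483, 0]) cube([291, 21, 73]);
translate([334, 483, 700]) cube([291, 21, 73]);


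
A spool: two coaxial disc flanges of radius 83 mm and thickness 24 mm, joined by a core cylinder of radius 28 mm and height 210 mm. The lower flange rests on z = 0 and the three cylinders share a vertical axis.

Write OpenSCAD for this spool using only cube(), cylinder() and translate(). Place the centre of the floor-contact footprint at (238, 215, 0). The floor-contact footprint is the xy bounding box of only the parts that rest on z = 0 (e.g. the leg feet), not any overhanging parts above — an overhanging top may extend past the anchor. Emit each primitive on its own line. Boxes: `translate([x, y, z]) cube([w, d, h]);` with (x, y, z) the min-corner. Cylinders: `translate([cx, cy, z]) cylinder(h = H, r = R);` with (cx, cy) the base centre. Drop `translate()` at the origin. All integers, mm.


translate([238, 215, 0]) cylinder(h = 24, r = 83);
translate([238, 215, 24]) cylinder(h = 210, r = 28);
translate([238, 215, 234]) cylinder(h = 24, r = 83);


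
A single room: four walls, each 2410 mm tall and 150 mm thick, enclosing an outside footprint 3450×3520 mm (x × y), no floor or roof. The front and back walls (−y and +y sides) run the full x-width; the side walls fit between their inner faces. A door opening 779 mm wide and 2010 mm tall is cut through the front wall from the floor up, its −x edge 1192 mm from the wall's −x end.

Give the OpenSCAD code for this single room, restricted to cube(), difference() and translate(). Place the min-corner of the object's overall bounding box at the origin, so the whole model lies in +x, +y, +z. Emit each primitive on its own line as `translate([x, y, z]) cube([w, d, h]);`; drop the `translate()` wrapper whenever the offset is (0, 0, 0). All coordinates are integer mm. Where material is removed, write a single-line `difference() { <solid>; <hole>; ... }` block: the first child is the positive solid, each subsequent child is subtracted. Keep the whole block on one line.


difference() { cube([3450, 150, 2410]); translate([1192, 0, 0]) cube([779, 150, 2010]); }
translate([0, 3370, 0]) cube([3450, 150, 2410]);
translate([0, 150, 0]) cube([150, 3220, 2410]);
translate([3300, 150, 0]) cube([150, 3220, 2410]);


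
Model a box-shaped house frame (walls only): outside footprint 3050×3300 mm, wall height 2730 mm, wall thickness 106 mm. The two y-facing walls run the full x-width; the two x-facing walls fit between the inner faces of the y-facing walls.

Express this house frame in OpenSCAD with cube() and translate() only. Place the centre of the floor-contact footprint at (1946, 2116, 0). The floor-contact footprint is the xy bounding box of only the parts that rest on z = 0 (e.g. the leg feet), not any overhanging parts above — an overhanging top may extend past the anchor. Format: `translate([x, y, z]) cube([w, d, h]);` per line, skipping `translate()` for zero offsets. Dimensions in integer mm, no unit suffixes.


translate([421, 466, 0]) cube([3050, 106, 2730]);
translate([421, 3660, 0]) cube([3050, 106, 2730]);
translate([421, 572, 0]) cube([106, 3088, 2730]);
translate([3365, 572, 0]) cube([106, 3088, 2730]);


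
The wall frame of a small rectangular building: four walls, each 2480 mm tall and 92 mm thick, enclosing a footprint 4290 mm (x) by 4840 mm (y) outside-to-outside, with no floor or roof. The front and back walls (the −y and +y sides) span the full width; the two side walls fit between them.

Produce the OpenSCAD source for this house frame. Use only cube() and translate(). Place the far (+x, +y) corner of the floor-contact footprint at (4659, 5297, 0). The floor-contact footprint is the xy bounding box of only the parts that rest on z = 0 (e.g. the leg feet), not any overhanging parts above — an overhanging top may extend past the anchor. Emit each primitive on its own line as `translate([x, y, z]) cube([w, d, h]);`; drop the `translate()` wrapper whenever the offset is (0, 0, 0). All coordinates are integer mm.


translate([369, 457, 0]) cube([4290, 92, 2480]);
translate([369, 5205, 0]) cube([4290, 92, 2480]);
translate([369, 549, 0]) cube([92, 4656, 2480]);
translate([4567, 549, 0]) cube([92, 4656, 2480]);


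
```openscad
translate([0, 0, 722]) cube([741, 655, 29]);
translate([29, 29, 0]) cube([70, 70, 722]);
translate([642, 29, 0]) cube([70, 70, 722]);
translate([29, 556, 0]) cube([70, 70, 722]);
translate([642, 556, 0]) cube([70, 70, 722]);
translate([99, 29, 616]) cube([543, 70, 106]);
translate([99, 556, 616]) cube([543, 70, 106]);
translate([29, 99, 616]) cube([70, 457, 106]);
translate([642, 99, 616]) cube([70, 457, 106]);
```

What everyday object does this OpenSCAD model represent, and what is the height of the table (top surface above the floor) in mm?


A table. The table height is 751 mm.

A 741×655×29 slab sits at z = 722 on four 70 mm square posts — a table. The top surface is at 722 + 29 = 751 mm.


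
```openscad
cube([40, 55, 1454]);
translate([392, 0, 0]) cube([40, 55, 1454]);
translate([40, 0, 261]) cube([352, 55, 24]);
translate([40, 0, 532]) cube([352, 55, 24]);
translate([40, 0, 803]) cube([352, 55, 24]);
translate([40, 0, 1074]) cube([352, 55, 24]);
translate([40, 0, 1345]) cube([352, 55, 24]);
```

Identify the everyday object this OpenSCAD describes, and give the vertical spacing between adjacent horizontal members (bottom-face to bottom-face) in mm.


A ladder. The rung spacing is 271 mm.

Two tall 40×55 posts with 5 short bars between them — a ladder. Adjacent rungs sit at z = 261 and z = 532, so the spacing is 532 − 261 = 271 mm.


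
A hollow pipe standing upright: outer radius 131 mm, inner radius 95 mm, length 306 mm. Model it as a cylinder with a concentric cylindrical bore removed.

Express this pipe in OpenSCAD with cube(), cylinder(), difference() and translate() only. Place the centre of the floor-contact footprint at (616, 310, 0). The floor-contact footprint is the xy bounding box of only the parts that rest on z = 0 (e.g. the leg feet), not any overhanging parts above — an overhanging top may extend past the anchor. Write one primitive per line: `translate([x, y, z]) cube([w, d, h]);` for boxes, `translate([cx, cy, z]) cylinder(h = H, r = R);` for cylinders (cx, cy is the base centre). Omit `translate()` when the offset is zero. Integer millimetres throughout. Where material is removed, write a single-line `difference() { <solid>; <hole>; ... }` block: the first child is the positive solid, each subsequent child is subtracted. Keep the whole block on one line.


difference() { translate([616, 310, 0]) cylinder(h = 306, r = 131); translate([616, 310, 0]) cylinder(h = 306, r = 95); }


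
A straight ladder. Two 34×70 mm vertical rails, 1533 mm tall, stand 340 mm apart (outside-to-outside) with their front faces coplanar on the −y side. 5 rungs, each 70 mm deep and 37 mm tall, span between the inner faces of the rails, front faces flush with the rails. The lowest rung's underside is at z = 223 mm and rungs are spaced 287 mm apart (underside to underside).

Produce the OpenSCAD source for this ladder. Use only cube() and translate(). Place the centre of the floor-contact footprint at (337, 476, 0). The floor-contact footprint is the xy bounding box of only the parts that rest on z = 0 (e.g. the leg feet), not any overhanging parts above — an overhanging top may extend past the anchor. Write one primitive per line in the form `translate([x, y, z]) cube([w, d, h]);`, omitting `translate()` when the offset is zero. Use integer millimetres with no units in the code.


translate([167, 441, 0]) cube([34, 70, 1533]);
translate([473, 441, 0]) cube([34, 70, 1533]);
translate([201, 441, 223]) cube([272, 70, 37]);
translate([201, 441, 510]) cube([272, 70, 37]);
translate([201, 441, 797]) cube([272, 70, 37]);
translate([201, 441, 1084]) cube([272, 70, 37]);
translate([201, 441, 1371]) cube([272, 70, 37]);


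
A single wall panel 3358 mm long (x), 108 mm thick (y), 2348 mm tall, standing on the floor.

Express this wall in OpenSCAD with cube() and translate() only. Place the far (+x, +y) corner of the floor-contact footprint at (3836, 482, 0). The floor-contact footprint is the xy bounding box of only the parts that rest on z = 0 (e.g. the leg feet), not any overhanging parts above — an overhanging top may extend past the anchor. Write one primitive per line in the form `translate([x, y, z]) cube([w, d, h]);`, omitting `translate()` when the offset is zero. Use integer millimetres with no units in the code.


translate([478, 374, 0]) cube([3358, 108, 2348]);


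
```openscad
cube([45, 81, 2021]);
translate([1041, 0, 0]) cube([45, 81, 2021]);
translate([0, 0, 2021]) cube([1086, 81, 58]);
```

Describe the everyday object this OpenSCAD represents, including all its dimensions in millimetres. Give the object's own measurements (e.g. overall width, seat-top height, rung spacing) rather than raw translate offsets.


A door frame. The clear opening is 996 mm wide and 2021 mm high. Two 45 mm wide jambs, 81 mm deep, stand either side of the opening from the floor to the top of the opening. A 58 mm thick head sits across the top of both jambs, spanning the full outside width of the frame.


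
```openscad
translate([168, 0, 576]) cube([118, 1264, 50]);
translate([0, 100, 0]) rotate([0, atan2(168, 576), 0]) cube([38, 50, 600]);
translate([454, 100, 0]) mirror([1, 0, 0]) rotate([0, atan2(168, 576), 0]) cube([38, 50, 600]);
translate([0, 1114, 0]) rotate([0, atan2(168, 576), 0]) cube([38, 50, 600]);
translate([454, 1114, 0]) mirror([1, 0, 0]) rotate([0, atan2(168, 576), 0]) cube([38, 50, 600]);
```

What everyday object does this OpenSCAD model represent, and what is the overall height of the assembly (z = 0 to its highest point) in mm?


A sawhorse. The overall height is 626 mm.

A beam across two mirrored pairs of raked legs — a sawhorse. The beam's underside is at z = 576 (matching the legs' vertical rise in atan2(168, 576)) and the beam is 50 mm tall, so its top is at 576 + 50 = 626 mm. The raked legs top out at the beam's underside, so that is the highest point.


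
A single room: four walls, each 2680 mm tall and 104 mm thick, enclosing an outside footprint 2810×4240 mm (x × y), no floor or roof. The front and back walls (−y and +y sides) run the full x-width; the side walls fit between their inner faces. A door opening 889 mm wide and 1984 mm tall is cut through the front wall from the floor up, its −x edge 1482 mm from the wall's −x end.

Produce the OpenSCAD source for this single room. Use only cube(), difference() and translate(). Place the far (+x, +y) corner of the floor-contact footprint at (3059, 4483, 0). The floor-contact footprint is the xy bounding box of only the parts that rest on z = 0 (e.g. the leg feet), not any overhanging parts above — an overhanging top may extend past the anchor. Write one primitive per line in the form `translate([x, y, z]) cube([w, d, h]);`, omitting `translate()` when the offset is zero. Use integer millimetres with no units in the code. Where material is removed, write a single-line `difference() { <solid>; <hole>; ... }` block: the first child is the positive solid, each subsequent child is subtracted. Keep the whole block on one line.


difference() { translate([249, 243, 0]) cube([2810, 104, 2680]); translate([1731, 243, 0]) cube([889, 104, 1984]); }
translate([249, 4379, 0]) cube([2810, 104, 2680]);
translate([249, 347, 0]) cube([104, 4032, 2680]);
translate([2955, 347, 0]) cube([104, 4032, 2680]);


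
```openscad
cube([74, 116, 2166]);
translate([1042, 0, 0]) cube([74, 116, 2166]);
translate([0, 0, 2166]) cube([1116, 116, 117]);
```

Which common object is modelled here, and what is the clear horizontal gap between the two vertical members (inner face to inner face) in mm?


A door frame. The clear opening width is 968 mm.

Two 2166 mm tall posts with a header on top — a door frame. The left jamb is 74 mm wide at x = 0; the right jamb starts at x = 1042. The clear opening is 1042 − 74 = 968 mm.


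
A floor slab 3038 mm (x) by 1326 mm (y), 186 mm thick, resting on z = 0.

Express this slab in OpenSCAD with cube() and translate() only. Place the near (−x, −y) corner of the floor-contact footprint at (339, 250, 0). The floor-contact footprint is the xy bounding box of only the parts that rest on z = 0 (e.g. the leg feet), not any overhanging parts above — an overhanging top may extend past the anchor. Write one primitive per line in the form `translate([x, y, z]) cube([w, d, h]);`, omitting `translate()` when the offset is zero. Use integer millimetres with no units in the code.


translate([339, 250, 0]) cube([3038, 1326, 186]);


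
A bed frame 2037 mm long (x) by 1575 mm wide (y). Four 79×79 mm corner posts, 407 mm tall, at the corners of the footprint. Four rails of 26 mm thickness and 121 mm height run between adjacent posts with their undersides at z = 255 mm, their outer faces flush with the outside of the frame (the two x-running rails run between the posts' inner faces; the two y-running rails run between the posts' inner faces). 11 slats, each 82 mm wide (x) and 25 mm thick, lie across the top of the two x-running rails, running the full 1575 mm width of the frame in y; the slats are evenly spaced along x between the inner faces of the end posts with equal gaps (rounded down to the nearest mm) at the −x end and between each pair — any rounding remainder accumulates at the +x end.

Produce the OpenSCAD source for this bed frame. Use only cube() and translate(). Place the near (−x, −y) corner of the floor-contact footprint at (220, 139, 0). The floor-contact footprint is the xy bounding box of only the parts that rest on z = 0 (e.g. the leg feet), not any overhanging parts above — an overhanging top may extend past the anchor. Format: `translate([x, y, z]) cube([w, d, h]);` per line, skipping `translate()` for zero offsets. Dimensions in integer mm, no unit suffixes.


translate([220, 139, 0]) cube([79, 79, 407]);
translate([220, 1635, 0]) cube([79, 79, 407]);
translate([2178, 139, 0]) cube([79, 79, 407]);
translate([2178, 1635, 0]) cube([79, 79, 407]);
translate([299, 139, 255]) cube([1879, 26, 121]);
translate([299, 1688, 255]) cube([1879, 26, 121]);
translate([220, 218, 255]) cube([26, 1417, 121]);
translate([2231, 218, 255]) cube([26, 1417, 121]);
translate([380, 139, 376]) cube([82, 1575, 25]);
translate([543, 139, 376]) cube([82, 1575, 25]);
translate([706, 139, 376]) cube([82, 1575, 25]);
translate([869, 139, 376]) cube([82, 1575, 25]);
translate([1032, 139, 376]) cube([82, 1575, 25]);
translate([1195, 139, 376]) cube([82, 1575, 25]);
translate([1358, 139, 376]) cube([82, 1575, 25]);
translate([1521, 139, 376]) cube([82, 1575, 25]);
translate([1684, 139, 376]) cube([82, 1575, 25]);
translate([1847, 139, 376]) cube([82, 1575, 25]);
translate([2010, 139, 376]) cube([82, 1575, 25]);


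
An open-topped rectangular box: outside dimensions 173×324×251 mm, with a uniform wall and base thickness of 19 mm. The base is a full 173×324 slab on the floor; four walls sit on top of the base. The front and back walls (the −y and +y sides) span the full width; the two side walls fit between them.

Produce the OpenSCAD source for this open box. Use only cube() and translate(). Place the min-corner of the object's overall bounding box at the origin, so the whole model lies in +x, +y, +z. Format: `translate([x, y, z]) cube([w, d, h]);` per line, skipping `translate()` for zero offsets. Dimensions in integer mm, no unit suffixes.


cube([173, 324, 19]);
translate([0, 0, 19]) cube([173, 19, 232]);
translate([0, 305, 19]) cube([173, 19, 232]);
translate([0, 19, 19]) cube([19, 286, 232]);
translate([154, 19, 19]) cube([19, 286, 232]);


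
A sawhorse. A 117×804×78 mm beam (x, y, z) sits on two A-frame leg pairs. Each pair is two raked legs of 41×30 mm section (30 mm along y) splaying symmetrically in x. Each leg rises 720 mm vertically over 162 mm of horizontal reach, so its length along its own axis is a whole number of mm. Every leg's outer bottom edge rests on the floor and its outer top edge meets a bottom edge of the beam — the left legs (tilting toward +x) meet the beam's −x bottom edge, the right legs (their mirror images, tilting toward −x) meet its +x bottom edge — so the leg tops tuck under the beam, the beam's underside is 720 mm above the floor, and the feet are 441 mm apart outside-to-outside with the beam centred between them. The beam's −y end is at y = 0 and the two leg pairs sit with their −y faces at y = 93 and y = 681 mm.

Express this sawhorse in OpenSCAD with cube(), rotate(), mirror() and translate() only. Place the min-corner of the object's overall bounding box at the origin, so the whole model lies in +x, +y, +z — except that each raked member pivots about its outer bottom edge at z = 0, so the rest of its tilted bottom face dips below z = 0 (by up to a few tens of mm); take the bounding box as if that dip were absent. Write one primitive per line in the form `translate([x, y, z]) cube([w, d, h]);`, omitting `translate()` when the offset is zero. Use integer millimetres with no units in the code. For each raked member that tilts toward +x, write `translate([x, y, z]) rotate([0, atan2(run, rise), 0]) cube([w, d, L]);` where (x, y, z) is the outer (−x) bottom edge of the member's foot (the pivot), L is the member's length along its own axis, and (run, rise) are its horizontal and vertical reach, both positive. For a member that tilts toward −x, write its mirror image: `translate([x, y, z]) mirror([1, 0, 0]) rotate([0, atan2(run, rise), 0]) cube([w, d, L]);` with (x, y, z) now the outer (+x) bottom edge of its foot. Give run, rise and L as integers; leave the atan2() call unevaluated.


// leg length = √(162² + 720²) = 738
// right-leg outer foot x = 2·162 + 117 = 441
// beam min-corner = (162, 0, 720)
translate([162, 0, 720]) cube([117, 804, 78]);
translate([0, 93, 0]) rotate([0, atan2(162, 720), 0]) cube([41, 30, 738]);
translate([441, 93, 0]) mirror([1, 0, 0]) rotate([0, atan2(162, 720), 0]) cube([41, 30, 738]);
translate([0, 681, 0]) rotate([0, atan2(162, 720), 0]) cube([41, 30, 738]);
translate([441, 681, 0]) mirror([1, 0, 0]) rotate([0, atan2(162, 720), 0]) cube([41, 30, 738]);


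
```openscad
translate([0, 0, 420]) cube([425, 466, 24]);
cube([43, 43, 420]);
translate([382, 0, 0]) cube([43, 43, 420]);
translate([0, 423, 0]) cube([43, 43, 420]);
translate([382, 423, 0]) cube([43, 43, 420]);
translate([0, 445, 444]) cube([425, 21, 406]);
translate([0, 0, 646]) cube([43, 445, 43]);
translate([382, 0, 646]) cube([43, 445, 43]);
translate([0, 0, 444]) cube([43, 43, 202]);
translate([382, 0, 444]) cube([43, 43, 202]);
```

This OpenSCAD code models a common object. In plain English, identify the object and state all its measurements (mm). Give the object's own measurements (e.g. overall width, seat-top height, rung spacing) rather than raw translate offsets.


A chair. The seat is a 425×466×24 mm slab with its top at z = 444 mm, on four 43×43 mm corner legs (flush with the seat edges, standing on z = 0). A flat backrest 21 mm thick, 406 mm tall, spans the full seat width and rises from the seat top along its +y edge, rear face flush with the rear of the seat. Two armrests of 43×43 mm section run along each side from the seat's front edge to the front of the backrest, top faces 245 mm above the seat top and outer faces flush with the seat's x-edges; a 43×43 mm post under the front of each armrest stands on the seat at the front corner.


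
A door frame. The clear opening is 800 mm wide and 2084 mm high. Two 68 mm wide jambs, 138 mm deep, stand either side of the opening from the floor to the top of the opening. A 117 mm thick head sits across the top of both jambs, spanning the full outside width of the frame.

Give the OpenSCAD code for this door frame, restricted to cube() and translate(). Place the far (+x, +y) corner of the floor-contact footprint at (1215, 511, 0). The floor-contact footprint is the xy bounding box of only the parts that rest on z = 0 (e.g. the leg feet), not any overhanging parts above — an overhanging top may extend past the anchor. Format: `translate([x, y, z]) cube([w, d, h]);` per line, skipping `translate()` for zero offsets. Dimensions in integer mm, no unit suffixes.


translate([279, 373, 0]) cube([68, 138, 2084]);
translate([1147, 373, 0]) cube([68, 138, 2084]);
translate([279, 373, 2084]) cube([936, 138, 117]);


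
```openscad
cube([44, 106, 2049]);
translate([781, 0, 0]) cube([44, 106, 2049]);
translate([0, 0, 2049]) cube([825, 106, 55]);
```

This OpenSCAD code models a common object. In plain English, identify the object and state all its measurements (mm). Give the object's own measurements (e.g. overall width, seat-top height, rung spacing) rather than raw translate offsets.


A door frame. The clear opening is 737 mm wide and 2049 mm high. Two 44 mm wide jambs, 106 mm deep, stand either side of the opening from the floor to the top of the opening. A 55 mm thick head sits across the top of both jambs, spanning the full outside width of the frame.


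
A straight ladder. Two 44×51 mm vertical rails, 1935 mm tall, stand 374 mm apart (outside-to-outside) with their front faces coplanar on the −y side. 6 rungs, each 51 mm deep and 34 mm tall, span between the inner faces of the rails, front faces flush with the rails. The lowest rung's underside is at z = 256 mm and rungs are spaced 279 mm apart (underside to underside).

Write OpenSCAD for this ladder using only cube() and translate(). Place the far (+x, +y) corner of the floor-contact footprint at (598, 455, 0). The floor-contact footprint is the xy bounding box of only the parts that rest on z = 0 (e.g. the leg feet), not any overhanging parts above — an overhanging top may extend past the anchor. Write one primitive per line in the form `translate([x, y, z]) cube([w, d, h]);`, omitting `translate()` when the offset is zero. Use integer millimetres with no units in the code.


translate([224, 404, 0]) cube([44, 51, 1935]);
translate([554, 404, 0]) cube([44, 51, 1935]);
translate([268, 404, 256]) cube([286, 51, 34]);
translate([268, 404, 535]) cube([286, 51, 34]);
translate([268, 404, 814]) cube([286, 51, 34]);
translate([268, 404, 1093]) cube([286, 51, 34]);
translate([268, 404, 1372]) cube([286, 51, 34]);
translate([268, 404, 1651]) cube([286, 51, 34]);


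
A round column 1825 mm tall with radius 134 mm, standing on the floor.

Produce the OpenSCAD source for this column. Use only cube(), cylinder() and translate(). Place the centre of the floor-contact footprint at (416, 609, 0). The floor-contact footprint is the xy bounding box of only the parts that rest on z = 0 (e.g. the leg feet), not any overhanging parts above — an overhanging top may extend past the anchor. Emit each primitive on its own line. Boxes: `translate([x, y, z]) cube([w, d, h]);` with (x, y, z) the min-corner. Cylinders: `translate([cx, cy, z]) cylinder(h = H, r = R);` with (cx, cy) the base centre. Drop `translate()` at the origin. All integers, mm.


translate([416, 609, 0]) cylinder(h = 1825, r = 134);


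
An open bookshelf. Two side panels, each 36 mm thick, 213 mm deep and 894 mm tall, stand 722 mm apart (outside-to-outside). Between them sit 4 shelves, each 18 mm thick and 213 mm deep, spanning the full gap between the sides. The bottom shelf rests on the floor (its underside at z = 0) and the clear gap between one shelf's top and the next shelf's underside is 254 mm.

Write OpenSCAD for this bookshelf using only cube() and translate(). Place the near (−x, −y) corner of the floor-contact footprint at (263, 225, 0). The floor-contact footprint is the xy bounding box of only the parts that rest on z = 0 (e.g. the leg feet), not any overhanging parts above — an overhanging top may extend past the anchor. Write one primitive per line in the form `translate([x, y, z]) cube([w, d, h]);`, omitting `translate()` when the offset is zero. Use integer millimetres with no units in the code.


translate([263, 225, 0]) cube([36, 213, 894]);
translate([949, 225, 0]) cube([36, 213, 894]);
translate([299, 225, 0]) cube([650, 213, 18]);
translate([299, 225, 272]) cube([650, 213, 18]);
translate([299, 225, 544]) cube([650, 213, 18]);
translate([299, 225, 816]) cube([650, 213, 18]);


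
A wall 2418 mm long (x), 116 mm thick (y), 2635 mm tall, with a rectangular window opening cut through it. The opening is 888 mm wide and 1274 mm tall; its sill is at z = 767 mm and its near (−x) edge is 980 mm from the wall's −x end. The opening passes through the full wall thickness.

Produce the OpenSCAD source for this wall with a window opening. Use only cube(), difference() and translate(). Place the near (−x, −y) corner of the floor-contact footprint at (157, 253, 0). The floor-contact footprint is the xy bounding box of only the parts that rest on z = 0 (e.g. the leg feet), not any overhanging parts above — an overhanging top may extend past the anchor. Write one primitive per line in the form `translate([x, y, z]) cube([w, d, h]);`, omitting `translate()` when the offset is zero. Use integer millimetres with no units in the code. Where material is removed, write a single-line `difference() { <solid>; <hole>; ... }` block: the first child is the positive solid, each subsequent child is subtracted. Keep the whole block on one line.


difference() { translate([157, 253, 0]) cube([2418, 116, 2635]); translate([1137, 253, 767]) cube([888, 116, 1274]); }


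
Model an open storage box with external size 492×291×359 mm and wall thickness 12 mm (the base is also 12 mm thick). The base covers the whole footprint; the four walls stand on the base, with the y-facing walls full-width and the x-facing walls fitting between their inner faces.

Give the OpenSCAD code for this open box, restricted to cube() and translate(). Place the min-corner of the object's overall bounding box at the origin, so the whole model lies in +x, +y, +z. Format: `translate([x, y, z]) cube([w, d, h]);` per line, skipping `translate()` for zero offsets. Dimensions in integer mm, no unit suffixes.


cube([492, 291, 12]);
translate([0, 0, 12]) cube([492, 12, 347]);
translate([0, 279, 12]) cube([492, 12, 347]);
translate([0, 12, 12]) cube([12, 267, 347]);
translate([480, 12, 12]) cube([12, 267, 347]);


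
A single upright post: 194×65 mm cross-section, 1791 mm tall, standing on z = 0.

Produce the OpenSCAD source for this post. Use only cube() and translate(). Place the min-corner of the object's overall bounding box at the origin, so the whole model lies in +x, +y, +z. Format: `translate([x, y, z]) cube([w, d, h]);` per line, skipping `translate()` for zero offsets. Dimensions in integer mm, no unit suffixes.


cube([194, 65, 1791]);


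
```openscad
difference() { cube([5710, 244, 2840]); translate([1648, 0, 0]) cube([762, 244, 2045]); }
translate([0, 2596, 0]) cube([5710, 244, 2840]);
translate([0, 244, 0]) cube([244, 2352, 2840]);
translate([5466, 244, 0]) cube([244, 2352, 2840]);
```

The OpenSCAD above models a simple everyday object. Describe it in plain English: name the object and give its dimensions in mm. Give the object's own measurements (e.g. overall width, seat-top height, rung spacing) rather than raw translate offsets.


A single room: four walls, each 2840 mm tall and 244 mm thick, enclosing an outside footprint 5710×2840 mm (x × y), no floor or roof. The front and back walls (−y and +y sides) run the full x-width; the side walls fit between their inner faces. A door opening 762 mm wide and 2045 mm tall is cut through the front wall from the floor up, its −x edge 1648 mm from the wall's −x end.


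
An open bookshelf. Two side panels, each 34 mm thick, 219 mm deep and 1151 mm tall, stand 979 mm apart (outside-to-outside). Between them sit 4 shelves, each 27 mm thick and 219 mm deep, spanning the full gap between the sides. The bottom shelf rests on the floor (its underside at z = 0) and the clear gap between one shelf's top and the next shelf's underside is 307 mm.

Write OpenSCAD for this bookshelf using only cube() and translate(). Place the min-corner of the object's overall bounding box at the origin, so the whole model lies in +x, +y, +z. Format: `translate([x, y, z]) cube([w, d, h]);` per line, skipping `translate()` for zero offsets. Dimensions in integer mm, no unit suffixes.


cube([34, 219, 1151]);
translate([945, 0, 0]) cube([34, 219, 1151]);
translate([34, 0, 0]) cube([911, 219, 27]);
translate([34, 0, 334]) cube([911, 219, 27]);
translate([34, 0, 668]) cube([911, 219, 27]);
translate([34, 0, 1002]) cube([911, 219, 27]);


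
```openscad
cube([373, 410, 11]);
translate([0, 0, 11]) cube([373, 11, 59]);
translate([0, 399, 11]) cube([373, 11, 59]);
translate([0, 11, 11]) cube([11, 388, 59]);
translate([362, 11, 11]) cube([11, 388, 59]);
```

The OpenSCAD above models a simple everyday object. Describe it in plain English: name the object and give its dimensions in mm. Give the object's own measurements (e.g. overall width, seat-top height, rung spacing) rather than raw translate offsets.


An open-topped rectangular box: outside dimensions 373×410×70 mm, with a uniform wall and base thickness of 11 mm. The base is a full 373×410 slab on the floor; four walls sit on top of the base. The front and back walls (the −y and +y sides) span the full width; the two side walls fit between them.


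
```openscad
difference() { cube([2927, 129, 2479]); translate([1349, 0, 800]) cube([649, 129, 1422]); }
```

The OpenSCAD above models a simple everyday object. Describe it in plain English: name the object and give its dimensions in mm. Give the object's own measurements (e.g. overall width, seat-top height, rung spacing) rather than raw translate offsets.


A wall 2927 mm long (x), 129 mm thick (y), 2479 mm tall, with a rectangular window opening cut through it. The opening is 649 mm wide and 1422 mm tall; its sill is at z = 800 mm and its near (−x) edge is 1349 mm from the wall's −x end. The opening passes through the full wall thickness.


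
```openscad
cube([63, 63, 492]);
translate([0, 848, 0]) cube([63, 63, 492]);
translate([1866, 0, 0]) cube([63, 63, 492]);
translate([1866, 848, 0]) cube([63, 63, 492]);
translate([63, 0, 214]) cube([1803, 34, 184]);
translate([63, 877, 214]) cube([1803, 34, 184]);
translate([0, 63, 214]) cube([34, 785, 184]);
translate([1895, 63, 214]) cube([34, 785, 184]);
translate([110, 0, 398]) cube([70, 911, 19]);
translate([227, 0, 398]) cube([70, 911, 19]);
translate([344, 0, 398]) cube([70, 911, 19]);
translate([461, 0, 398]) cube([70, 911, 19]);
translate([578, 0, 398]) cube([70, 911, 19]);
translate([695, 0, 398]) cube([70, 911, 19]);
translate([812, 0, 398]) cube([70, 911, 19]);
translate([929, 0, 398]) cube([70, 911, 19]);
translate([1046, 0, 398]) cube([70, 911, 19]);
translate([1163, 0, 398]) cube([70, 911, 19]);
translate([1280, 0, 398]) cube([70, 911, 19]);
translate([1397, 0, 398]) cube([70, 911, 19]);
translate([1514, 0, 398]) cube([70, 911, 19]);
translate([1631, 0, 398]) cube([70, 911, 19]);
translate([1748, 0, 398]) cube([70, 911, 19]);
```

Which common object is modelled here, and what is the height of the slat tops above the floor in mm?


A bed frame. The slat-top height is 417 mm.

Four posts, four rails, and a row of slats — a bed frame. Slats sit on the rails at z = 214 + 184 = 398; with slat thickness 19, the top is 417 mm.


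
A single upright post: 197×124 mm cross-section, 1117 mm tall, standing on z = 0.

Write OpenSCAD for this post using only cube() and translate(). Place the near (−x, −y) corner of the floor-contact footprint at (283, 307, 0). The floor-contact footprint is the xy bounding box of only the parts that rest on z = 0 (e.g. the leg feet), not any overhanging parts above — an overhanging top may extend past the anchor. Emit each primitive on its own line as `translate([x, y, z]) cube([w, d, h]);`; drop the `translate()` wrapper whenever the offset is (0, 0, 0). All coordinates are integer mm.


translate([283, 307, 0]) cube([197, 124, 1117]);


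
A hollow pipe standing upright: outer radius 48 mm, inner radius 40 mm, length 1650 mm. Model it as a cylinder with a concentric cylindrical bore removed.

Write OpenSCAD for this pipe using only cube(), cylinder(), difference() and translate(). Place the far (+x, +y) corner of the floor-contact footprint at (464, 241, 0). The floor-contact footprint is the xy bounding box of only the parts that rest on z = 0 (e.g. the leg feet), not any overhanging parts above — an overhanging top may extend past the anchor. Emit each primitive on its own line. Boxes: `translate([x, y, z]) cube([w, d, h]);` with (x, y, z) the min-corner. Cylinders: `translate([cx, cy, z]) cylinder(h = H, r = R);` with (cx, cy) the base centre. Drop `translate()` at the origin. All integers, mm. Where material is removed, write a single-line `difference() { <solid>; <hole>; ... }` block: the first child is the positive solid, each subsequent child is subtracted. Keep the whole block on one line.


difference() { translate([416, 193, 0]) cylinder(h = 1650, r = 48); translate([416, 193, 0]) cylinder(h = 1650, r = 40); }


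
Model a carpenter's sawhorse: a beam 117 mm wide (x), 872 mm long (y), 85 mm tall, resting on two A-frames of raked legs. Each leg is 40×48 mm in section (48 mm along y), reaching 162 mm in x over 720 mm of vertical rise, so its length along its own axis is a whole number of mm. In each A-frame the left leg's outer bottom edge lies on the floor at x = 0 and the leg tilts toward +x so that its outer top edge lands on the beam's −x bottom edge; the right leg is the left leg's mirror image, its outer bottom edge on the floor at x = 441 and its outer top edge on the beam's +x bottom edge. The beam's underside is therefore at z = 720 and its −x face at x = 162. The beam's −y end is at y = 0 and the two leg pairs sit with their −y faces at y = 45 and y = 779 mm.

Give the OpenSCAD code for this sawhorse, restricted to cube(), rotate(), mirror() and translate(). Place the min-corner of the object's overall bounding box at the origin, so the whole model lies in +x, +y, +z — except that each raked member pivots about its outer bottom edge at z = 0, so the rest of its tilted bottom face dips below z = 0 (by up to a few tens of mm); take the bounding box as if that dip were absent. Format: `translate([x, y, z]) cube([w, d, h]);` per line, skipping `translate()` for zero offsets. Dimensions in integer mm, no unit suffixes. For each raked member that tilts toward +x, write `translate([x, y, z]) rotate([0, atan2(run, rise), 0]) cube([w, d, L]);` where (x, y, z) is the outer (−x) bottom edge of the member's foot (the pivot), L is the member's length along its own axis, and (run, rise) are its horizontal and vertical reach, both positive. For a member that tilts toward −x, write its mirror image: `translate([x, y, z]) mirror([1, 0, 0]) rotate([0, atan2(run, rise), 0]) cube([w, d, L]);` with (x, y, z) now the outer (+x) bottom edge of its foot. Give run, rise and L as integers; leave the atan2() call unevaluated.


translate([162, 0, 720]) cube([117, 872, 85]);
translate([0, 45, 0]) rotate([0, atan2(162, 720), 0]) cube([40, 48, 738]);
translate([441, 45, 0]) mirror([1, 0, 0]) rotate([0, atan2(162, 720), 0]) cube([40, 48, 738]);
translate([0, 779, 0]) rotate([0, atan2(162, 720), 0]) cube([40, 48, 738]);
translate([441, 779, 0]) mirror([1, 0, 0]) rotate([0, atan2(162, 720), 0]) cube([40, 48, 738]);


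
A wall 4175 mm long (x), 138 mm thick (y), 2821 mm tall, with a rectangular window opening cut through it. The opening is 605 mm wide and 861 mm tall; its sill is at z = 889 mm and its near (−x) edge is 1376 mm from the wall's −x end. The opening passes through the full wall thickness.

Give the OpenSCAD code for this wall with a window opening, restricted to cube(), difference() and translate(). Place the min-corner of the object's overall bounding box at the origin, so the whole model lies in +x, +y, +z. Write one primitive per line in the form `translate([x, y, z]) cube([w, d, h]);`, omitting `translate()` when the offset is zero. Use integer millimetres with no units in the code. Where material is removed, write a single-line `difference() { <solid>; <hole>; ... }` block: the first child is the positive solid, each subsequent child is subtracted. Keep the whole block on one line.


difference() { cube([4175, 138, 2821]); translate([1376, 0, 889]) cube([605, 138, 861]); }


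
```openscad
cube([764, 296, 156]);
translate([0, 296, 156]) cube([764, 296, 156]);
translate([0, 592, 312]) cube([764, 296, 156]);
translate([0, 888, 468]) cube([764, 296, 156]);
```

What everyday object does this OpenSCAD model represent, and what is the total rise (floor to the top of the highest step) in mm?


A staircase. The total rise is 624 mm.

4 identical blocks, each offset up and back from the previous — a staircase. Each step is 156 mm tall and there are 4 of them, so the total rise is 4 × 156 = 624 mm.


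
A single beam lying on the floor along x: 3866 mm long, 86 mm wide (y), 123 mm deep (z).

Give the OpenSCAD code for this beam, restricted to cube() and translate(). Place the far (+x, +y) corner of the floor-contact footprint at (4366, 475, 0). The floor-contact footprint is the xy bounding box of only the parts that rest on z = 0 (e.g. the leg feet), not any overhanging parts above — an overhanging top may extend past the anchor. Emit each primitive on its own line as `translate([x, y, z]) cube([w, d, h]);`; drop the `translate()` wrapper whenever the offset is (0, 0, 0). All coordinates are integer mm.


translate([500, 389, 0]) cube([3866, 86, 123]);


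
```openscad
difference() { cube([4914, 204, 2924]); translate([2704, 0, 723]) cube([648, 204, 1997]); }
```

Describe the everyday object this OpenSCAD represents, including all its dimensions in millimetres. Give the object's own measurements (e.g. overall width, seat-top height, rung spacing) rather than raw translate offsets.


A wall 4914 mm long (x), 204 mm thick (y), 2924 mm tall, with a rectangular window opening cut through it. The opening is 648 mm wide and 1997 mm tall; its sill is at z = 723 mm and its near (−x) edge is 2704 mm from the wall's −x end. The opening passes through the full wall thickness.


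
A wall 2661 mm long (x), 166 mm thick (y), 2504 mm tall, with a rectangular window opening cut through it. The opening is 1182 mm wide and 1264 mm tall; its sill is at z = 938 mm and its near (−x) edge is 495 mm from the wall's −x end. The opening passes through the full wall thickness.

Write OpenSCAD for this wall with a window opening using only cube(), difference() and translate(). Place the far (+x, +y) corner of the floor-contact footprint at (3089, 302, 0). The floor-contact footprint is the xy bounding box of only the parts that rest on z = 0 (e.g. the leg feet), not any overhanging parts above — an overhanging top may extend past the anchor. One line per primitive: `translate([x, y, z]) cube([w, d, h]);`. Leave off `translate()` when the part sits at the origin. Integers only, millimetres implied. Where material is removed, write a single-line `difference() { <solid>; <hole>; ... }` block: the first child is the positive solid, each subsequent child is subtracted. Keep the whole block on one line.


difference() { translate([428, 136, 0]) cube([2661, 166, 2504]); translate([923, 136, 938]) cube([1182, 166, 1264]); }
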